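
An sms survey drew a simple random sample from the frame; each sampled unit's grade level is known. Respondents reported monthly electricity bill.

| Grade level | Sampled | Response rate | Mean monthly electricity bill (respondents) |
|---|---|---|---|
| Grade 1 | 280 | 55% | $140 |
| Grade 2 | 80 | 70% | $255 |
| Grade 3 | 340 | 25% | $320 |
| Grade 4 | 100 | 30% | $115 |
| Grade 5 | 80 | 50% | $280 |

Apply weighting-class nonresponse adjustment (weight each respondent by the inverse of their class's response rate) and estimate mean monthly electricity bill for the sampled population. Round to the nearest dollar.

Each respondent's weight = sampled/responded in their class; summing within a class gives n_sampled, so:
  Grade 1: 280 × 140 = 39,200
  Grade 2: 80 × 255 = 20,400
  Grade 3: 340 × 320 = 108,800
  Grade 4: 100 × 115 = 11,500
  Grade 5: 80 × 280 = 22,400
Adjusted estimate = 202,300 / 880 = 229.886 → $230.

$230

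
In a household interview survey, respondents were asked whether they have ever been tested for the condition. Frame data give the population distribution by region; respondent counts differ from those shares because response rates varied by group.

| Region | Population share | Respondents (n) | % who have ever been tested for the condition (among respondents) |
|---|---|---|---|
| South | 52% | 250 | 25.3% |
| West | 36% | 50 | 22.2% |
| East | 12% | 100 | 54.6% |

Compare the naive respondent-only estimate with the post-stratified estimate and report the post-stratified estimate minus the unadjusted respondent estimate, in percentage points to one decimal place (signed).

-4.5 percentage points

Naive respondent-only estimate (weights = respondent counts):
  (250/400)×25.3 + (50/400)×22.2 + (100/400)×54.6 = 32.2375%
Post-stratifying to population shares instead:
  0.52×25.3 + 0.36×22.2 + 0.12×54.6 = 27.7%
Difference = 27.7 − 32.2375 = -4.5375 pp.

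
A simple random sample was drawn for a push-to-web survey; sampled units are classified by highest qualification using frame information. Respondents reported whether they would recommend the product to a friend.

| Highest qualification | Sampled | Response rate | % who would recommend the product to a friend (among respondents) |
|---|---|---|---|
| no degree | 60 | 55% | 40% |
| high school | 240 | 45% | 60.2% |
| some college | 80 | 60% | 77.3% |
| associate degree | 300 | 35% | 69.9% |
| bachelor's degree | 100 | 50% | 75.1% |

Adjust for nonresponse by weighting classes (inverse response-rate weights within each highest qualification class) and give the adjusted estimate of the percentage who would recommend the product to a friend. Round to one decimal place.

66.0%

With weight = n_sampled/n_responded per class, the weighted class total is n_sampled:
  no degree: 60 × 40 = 2400
  high school: 240 × 60.2 = 14,448
  some college: 80 × 77.3 = 6184
  associate degree: 300 × 69.9 = 20,970
  bachelor's degree: 100 × 75.1 = 7510
Adjusted estimate = 51,512 / 780 = 66.041 → 66.0%.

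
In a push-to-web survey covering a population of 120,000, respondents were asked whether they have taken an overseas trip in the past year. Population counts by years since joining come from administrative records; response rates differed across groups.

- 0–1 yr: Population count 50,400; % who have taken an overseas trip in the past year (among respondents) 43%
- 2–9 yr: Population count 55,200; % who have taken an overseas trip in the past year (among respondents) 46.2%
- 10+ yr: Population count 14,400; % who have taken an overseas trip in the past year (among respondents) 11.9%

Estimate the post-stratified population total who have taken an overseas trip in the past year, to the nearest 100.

Each cell contributes its population count × the respondent rate:
  0–1 yr: 50,400 × 43% = 21,672
  2–9 yr: 55,200 × 46.2% = 25502.4
  10+ yr: 14,400 × 11.9% = 1713.6
Estimated total = 48,888 → 48,900.

48,900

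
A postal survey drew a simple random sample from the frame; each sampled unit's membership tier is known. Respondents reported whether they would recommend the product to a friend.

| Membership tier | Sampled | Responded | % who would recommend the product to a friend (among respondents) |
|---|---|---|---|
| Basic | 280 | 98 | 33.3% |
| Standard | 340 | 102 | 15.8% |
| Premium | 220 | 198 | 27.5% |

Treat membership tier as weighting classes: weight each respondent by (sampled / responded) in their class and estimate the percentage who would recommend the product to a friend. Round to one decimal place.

24.7%

Class response rates: Basic 98/280 = 35%, Standard 102/340 = 30%, Premium 198/220 = 90%.
With weight = n_sampled/n_responded per class, the weighted class total is n_sampled:
  Basic: 280 × 33.3 = 9324
  Standard: 340 × 15.8 = 5372
  Premium: 220 × 27.5 = 6050
Adjusted estimate = 20,746 / 840 = 24.6976 → 24.7%.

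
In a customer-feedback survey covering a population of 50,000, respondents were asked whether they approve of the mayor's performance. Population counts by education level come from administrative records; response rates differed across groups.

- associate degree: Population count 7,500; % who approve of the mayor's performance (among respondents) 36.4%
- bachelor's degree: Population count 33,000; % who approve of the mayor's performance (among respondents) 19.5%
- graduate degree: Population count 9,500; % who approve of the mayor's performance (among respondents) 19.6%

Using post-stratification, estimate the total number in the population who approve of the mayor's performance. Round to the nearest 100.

11,000

Estimated count per cell = population count × respondent percentage:
  associate degree: 7,500 × 36.4% = 2730
  bachelor's degree: 33,000 × 19.5% = 6435
  graduate degree: 9,500 × 19.6% = 1862
Estimated total = 11,027 → 11,000.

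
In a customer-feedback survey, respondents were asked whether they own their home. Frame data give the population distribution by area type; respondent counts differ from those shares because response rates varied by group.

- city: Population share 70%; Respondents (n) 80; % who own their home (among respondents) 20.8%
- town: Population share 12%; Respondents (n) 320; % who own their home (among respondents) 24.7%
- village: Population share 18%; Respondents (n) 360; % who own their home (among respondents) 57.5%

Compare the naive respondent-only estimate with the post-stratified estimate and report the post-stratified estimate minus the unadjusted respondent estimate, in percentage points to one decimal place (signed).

Unadjusted (pooled respondent) estimate weights by respondent counts:
  (80/760)×20.8 + (320/760)×24.7 + (360/760)×57.5 = 39.8263%
Post-stratified estimate weights by population shares:
  0.7×20.8 + 0.12×24.7 + 0.18×57.5 = 27.874%
Difference = 27.874 − 39.8263 = -11.9523 pp.

-12.0 percentage points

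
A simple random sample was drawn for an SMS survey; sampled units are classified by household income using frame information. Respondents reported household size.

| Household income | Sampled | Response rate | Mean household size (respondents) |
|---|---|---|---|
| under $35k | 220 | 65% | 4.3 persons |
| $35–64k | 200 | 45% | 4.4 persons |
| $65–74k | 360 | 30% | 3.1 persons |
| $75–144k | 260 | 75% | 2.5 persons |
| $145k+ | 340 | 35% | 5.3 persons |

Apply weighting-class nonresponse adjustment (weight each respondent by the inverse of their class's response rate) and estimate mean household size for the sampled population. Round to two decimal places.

With weight = n_sampled/n_responded per class, the weighted class total is n_sampled:
  under $35k: 220 × 4.3 = 946
  $35–64k: 200 × 4.4 = 880
  $65–74k: 360 × 3.1 = 1116
  $75–144k: 260 × 2.5 = 650
  $145k+: 340 × 5.3 = 1802
Adjusted estimate = 5394 / 1,380 = 3.9087 → 3.91.

3.91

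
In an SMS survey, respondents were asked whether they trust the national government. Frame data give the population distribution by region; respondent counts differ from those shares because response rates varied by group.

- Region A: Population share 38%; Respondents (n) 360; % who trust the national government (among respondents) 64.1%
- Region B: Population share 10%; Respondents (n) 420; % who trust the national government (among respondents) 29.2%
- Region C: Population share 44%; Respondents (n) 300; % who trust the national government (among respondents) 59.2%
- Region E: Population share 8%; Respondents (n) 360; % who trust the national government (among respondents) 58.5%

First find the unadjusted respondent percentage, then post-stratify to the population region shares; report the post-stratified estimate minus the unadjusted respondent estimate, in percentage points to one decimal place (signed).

+6.5 percentage points

Without adjustment, the pooled respondent share is:
  (360/1440)×64.1 + (420/1440)×29.2 + (300/1440)×59.2 + (360/1440)×58.5 = 51.5%
Post-stratifying to population shares instead:
  0.38×64.1 + 0.1×29.2 + 0.44×59.2 + 0.08×58.5 = 58.006%
Difference = 58.006 − 51.5 = 6.506 pp.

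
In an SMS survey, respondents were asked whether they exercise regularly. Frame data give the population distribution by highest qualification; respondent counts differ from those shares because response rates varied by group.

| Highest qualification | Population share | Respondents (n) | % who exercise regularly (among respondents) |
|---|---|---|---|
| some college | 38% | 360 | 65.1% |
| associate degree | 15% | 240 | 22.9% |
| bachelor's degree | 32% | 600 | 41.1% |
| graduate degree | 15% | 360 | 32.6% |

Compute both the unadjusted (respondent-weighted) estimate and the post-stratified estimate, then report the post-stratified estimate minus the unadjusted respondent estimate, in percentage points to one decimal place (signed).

Naive respondent-only estimate (weights = respondent counts):
  (360/1560)×65.1 + (240/1560)×22.9 + (600/1560)×41.1 + (360/1560)×32.6 = 41.8769%
Post-stratifying to population shares instead:
  0.38×65.1 + 0.15×22.9 + 0.32×41.1 + 0.15×32.6 = 46.215%
Difference = 46.215 − 41.8769 = 4.3381 pp.

+4.3 percentage points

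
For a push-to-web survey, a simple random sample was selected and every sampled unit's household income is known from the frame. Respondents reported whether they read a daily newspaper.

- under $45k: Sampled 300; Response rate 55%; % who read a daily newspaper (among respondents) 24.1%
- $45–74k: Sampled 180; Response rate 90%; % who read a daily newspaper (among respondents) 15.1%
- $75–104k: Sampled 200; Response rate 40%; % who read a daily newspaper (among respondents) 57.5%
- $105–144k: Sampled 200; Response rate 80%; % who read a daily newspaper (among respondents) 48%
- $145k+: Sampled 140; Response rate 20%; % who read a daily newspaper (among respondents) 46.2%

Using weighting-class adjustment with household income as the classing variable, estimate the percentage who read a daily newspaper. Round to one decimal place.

36.8%

Each respondent's weight = sampled/responded in their class; summing within a class gives n_sampled, so:
  under $45k: 300 × 24.1 = 7230
  $45–74k: 180 × 15.1 = 2718
  $75–104k: 200 × 57.5 = 11,500
  $105–144k: 200 × 48 = 9600
  $145k+: 140 × 46.2 = 6468
Adjusted estimate = 37,516 / 1,020 = 36.7804 → 36.8%.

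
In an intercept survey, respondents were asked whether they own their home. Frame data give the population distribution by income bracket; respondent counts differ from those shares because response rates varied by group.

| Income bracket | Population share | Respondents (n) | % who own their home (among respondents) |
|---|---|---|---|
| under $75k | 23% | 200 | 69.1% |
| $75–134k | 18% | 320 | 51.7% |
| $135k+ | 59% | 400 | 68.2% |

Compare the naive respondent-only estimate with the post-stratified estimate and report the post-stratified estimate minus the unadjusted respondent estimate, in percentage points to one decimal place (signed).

Unadjusted (pooled respondent) estimate weights by respondent counts:
  (200/920)×69.1 + (320/920)×51.7 + (400/920)×68.2 = 62.6565%
Reweighting by population income bracket shares:
  0.23×69.1 + 0.18×51.7 + 0.59×68.2 = 65.437%
Difference = 65.437 − 62.6565 = 2.7805 pp.

+2.8 percentage points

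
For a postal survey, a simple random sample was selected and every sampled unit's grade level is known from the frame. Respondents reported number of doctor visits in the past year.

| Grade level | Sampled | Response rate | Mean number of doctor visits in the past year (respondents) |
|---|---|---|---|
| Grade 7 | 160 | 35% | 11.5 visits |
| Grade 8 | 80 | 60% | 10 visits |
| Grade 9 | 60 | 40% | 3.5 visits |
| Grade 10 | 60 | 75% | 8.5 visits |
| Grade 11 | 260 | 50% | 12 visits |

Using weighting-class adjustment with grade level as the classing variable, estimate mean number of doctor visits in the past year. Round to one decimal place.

10.5

Each respondent's weight = sampled/responded in their class; summing within a class gives n_sampled, so:
  Grade 7: 160 × 11.5 = 1840
  Grade 8: 80 × 10 = 800
  Grade 9: 60 × 3.5 = 210
  Grade 10: 60 × 8.5 = 510
  Grade 11: 260 × 12 = 3120
Adjusted estimate = 6480 / 620 = 10.4516 → 10.5.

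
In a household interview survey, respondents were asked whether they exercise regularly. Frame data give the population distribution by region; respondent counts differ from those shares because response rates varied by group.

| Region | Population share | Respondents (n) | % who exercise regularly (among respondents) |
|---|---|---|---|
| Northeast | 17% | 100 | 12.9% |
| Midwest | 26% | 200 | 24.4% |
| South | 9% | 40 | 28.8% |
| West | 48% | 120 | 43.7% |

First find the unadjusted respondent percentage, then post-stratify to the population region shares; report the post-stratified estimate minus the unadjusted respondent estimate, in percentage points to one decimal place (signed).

+4.8 percentage points

Without adjustment, the pooled respondent share is:
  (100/460)×12.9 + (200/460)×24.4 + (40/460)×28.8 + (120/460)×43.7 = 27.3174%
Reweighting by population region shares:
  0.17×12.9 + 0.26×24.4 + 0.09×28.8 + 0.48×43.7 = 32.105%
Difference = 32.105 − 27.3174 = 4.7876 pp.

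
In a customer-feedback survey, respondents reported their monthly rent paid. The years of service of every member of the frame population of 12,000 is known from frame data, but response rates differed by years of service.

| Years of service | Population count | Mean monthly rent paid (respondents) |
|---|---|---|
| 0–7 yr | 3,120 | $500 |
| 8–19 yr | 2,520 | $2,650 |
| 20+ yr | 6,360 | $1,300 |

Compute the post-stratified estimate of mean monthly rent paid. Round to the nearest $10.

$1,380

Weight each group's respondent value by its population share:
  0–7 yr: (3,120/12,000) × 500 = 130
  8–19 yr: (2,520/12,000) × 2650 = 556.5
  20+ yr: (6,360/12,000) × 1300 = 689
Post-stratified estimate = 1375.5 → $1,380.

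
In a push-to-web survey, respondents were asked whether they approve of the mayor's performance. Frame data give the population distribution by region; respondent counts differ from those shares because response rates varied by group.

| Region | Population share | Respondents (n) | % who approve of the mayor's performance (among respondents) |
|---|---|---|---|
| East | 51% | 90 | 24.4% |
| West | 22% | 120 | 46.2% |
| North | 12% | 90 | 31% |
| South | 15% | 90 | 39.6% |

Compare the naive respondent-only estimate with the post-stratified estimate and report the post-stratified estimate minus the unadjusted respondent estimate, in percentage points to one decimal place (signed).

Naive respondent-only estimate (weights = respondent counts):
  (90/390)×24.4 + (120/390)×46.2 + (90/390)×31 + (90/390)×39.6 = 36.1385%
Reweighting by population region shares:
  0.51×24.4 + 0.22×46.2 + 0.12×31 + 0.15×39.6 = 32.268%
Difference = 32.268 − 36.1385 = -3.8705 pp.

-3.9 percentage points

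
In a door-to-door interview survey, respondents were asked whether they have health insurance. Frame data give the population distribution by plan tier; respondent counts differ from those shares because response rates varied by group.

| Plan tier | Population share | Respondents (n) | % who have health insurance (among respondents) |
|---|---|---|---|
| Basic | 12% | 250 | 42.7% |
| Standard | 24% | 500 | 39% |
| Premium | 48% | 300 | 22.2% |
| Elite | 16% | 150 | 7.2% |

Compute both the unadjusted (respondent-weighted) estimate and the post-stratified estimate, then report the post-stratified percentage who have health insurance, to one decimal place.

Unadjusted (pooled respondent) estimate weights by respondent counts:
  (250/1200)×42.7 + (500/1200)×39 + (300/1200)×22.2 + (150/1200)×7.2 = 31.5958%
Post-stratifying to population shares instead:
  0.12×42.7 + 0.24×39 + 0.48×22.2 + 0.16×7.2 = 26.292%

26.3%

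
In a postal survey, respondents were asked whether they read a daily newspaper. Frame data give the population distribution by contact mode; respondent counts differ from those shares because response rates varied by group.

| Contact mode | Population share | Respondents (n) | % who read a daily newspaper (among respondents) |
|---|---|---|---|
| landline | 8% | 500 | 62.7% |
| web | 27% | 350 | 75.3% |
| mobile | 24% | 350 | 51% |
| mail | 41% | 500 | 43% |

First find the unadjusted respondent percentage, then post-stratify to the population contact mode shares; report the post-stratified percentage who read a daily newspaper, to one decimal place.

55.2%

Unadjusted (pooled respondent) estimate weights by respondent counts:
  (500/1700)×62.7 + (350/1700)×75.3 + (350/1700)×51 + (500/1700)×43 = 57.0912%
Post-stratifying to population shares instead:
  0.08×62.7 + 0.27×75.3 + 0.24×51 + 0.41×43 = 55.217%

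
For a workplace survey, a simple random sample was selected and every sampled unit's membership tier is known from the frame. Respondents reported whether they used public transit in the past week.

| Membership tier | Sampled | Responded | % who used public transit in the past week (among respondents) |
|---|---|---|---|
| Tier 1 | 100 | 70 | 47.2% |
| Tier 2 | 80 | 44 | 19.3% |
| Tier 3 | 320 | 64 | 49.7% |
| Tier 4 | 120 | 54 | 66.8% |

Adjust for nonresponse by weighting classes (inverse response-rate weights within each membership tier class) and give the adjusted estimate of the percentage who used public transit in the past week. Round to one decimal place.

48.7%

Response rates by class: Tier 1 70/100 = 70%, Tier 2 44/80 = 55%, Tier 3 64/320 = 20%, Tier 4 54/120 = 45%.
Inverse-response-rate weighting restores each class to its sampled count, so class totals weight by n_sampled:
  Tier 1: 100 × 47.2 = 4720
  Tier 2: 80 × 19.3 = 1544
  Tier 3: 320 × 49.7 = 15,904
  Tier 4: 120 × 66.8 = 8016
Adjusted estimate = 30,184 / 620 = 48.6839 → 48.7%.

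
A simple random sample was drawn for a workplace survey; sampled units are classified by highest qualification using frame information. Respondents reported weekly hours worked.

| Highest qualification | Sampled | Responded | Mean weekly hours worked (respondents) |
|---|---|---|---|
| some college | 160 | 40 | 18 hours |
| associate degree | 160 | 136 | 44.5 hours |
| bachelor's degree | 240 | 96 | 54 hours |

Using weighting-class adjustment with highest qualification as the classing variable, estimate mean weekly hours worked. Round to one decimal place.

41.0

Response rates by class: some college 40/160 = 25%, associate degree 136/160 = 85%, bachelor's degree 96/240 = 40%.
Inverse-response-rate weighting restores each class to its sampled count, so class totals weight by n_sampled:
  some college: 160 × 18 = 2880
  associate degree: 160 × 44.5 = 7120
  bachelor's degree: 240 × 54 = 12,960
Adjusted estimate = 22,960 / 560 = 41 → 41.0.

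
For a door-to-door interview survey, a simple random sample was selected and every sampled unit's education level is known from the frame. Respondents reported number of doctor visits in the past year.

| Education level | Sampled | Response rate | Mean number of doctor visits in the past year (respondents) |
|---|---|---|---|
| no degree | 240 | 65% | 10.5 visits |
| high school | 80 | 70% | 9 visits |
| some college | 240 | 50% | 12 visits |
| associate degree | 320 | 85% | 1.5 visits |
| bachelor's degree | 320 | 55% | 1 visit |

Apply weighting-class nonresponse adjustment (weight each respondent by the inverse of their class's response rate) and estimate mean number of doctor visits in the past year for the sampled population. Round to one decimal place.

Each respondent's weight = sampled/responded in their class; summing within a class gives n_sampled, so:
  no degree: 240 × 10.5 = 2520
  high school: 80 × 9 = 720
  some college: 240 × 12 = 2880
  associate degree: 320 × 1.5 = 480
  bachelor's degree: 320 × 1 = 320
Adjusted estimate = 6920 / 1,200 = 5.76667 → 5.8.

5.8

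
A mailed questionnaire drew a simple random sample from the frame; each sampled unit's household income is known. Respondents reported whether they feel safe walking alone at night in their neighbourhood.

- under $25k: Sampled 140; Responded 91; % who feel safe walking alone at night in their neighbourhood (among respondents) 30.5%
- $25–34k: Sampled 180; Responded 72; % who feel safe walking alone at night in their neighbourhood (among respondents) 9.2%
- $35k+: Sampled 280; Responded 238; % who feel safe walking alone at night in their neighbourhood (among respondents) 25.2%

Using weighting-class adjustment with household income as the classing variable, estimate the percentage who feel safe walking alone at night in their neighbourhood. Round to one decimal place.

21.6%

Response rates by class: under $25k 91/140 = 65%, $25–34k 72/180 = 40%, $35k+ 238/280 = 85%.
Weighting each respondent by the inverse class response rate inflates each class back to its sampled size, so the class weight is n_sampled:
  under $25k: 140 × 30.5 = 4270
  $25–34k: 180 × 9.2 = 1656
  $35k+: 280 × 25.2 = 7056
Adjusted estimate = 12,982 / 600 = 21.6367 → 21.6%.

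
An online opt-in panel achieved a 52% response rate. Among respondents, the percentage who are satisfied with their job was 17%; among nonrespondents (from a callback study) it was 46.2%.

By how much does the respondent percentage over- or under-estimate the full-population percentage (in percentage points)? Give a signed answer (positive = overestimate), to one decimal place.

-14.0 percentage points

Nonresponse fraction = 1 − 0.52 = 0.48.
Bias = (nonresponse fraction) × (respondent percentage − nonrespondent percentage)
     = 0.48 × (17 − 46.2) = 0.48 × -29.2 = -14.016.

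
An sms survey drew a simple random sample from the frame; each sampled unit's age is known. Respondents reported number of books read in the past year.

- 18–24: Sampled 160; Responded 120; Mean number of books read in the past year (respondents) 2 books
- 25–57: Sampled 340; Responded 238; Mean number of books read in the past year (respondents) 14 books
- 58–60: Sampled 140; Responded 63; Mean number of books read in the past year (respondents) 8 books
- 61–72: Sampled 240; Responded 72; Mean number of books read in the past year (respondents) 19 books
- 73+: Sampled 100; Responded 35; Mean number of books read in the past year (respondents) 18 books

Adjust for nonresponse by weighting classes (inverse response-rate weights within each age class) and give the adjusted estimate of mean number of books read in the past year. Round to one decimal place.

12.8

Response rates by class: 18–24 120/160 = 75%, 25–57 238/340 = 70%, 58–60 63/140 = 45%, 61–72 72/240 = 30%, 73+ 35/100 = 35%.
With weight = n_sampled/n_responded per class, the weighted class total is n_sampled:
  18–24: 160 × 2 = 320
  25–57: 340 × 14 = 4760
  58–60: 140 × 8 = 1120
  61–72: 240 × 19 = 4560
  73+: 100 × 18 = 1800
Adjusted estimate = 12,560 / 980 = 12.8163 → 12.8.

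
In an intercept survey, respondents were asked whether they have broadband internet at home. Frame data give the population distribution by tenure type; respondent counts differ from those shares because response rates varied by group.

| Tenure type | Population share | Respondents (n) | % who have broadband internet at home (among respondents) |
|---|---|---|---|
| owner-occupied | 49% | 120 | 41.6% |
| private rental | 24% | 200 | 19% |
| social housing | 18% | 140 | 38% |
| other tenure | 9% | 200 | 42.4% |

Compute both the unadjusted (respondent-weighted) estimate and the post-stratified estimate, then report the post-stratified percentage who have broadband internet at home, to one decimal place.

35.6%

Without adjustment, the pooled respondent share is:
  (120/660)×41.6 + (200/660)×19 + (140/660)×38 + (200/660)×42.4 = 34.2303%
Reweighting by population tenure type shares:
  0.49×41.6 + 0.24×19 + 0.18×38 + 0.09×42.4 = 35.6%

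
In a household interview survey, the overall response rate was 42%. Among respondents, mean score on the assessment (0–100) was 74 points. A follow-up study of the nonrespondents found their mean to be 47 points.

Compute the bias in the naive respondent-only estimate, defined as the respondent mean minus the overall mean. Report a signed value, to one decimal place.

Nonresponse fraction = 1 − 0.42 = 0.58.
Bias = (nonresponse fraction) × (respondent mean − nonrespondent mean)
     = 0.58 × (74 − 47) = 0.58 × 27 = 15.66.

+15.7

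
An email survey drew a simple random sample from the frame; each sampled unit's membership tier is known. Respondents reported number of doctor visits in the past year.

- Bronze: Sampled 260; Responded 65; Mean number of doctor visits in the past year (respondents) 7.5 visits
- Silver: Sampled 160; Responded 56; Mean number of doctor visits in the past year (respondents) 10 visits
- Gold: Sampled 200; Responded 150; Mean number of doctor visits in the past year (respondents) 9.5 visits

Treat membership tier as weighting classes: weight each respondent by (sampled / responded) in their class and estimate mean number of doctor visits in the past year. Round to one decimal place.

8.8

Response rates by class: Bronze 65/260 = 25%, Silver 56/160 = 35%, Gold 150/200 = 75%.
Inverse-response-rate weighting restores each class to its sampled count, so class totals weight by n_sampled:
  Bronze: 260 × 7.5 = 1950
  Silver: 160 × 10 = 1600
  Gold: 200 × 9.5 = 1900
Adjusted estimate = 5450 / 620 = 8.79032 → 8.8.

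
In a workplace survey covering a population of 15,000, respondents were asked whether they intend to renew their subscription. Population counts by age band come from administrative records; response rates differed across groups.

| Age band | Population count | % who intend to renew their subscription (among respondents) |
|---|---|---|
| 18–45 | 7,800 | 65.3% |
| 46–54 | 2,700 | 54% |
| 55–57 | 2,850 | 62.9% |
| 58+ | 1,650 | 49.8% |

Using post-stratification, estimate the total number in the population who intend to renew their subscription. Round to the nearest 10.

9,170

Apply each group's respondent rate to its population count:
  18–45: 7,800 × 65.3% = 5093.4
  46–54: 2,700 × 54% = 1458
  55–57: 2,850 × 62.9% = 1792.65
  58+: 1,650 × 49.8% = 821.7
Estimated total = 9165.75 → 9,170.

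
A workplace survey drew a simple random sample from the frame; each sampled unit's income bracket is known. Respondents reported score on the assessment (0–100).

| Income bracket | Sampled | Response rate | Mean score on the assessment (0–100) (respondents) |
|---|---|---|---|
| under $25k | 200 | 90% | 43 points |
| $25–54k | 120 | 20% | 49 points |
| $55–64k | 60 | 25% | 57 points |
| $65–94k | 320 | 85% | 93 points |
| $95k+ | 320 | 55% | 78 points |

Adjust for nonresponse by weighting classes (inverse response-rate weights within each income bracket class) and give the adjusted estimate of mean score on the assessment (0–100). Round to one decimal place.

71.2

Each respondent's weight = sampled/responded in their class; summing within a class gives n_sampled, so:
  under $25k: 200 × 43 = 8600
  $25–54k: 120 × 49 = 5880
  $55–64k: 60 × 57 = 3420
  $65–94k: 320 × 93 = 29,760
  $95k+: 320 × 78 = 24,960
Adjusted estimate = 72,620 / 1,020 = 71.1961 → 71.2.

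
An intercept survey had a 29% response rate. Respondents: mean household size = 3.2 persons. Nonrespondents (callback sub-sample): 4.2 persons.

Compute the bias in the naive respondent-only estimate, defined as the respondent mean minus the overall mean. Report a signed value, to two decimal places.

Nonresponse fraction = 1 − 0.29 = 0.71.
Bias = (nonresponse fraction) × (respondent mean − nonrespondent mean)
     = 0.71 × (3.2 − 4.2) = 0.71 × -1 = -0.71.

-0.71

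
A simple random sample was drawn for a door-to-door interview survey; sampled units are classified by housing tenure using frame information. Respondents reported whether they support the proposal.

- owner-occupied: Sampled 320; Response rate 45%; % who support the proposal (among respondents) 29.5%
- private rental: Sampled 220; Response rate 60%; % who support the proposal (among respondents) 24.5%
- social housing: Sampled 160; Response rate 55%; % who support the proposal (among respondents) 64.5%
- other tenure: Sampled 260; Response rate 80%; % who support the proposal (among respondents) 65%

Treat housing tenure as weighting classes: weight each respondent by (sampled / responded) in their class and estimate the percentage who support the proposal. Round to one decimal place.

43.8%

Inverse-response-rate weighting restores each class to its sampled count, so class totals weight by n_sampled:
  owner-occupied: 320 × 29.5 = 9440
  private rental: 220 × 24.5 = 5390
  social housing: 160 × 64.5 = 10,320
  other tenure: 260 × 65 = 16,900
Adjusted estimate = 42,050 / 960 = 43.8021 → 43.8%.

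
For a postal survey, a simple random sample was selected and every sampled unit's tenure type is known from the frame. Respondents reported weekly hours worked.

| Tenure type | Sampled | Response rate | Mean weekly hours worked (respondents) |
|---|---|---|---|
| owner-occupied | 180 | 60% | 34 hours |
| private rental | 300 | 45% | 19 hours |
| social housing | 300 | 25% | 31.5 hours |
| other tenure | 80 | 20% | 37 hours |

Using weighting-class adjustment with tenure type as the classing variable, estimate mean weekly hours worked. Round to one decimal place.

Each respondent's weight = sampled/responded in their class; summing within a class gives n_sampled, so:
  owner-occupied: 180 × 34 = 6120
  private rental: 300 × 19 = 5700
  social housing: 300 × 31.5 = 9450
  other tenure: 80 × 37 = 2960
Adjusted estimate = 24,230 / 860 = 28.1744 → 28.2.

28.2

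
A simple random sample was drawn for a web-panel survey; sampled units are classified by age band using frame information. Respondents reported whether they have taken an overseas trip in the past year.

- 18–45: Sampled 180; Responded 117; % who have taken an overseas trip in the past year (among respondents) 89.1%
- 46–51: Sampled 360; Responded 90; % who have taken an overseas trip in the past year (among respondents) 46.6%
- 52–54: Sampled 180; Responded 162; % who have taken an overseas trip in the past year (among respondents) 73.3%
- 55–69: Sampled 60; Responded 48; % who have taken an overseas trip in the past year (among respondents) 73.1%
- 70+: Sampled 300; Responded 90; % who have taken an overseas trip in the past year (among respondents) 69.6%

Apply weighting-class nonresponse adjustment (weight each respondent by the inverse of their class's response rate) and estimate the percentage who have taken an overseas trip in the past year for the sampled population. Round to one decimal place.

66.0%

Response rates by class: 18–45 117/180 = 65%, 46–51 90/360 = 25%, 52–54 162/180 = 90%, 55–69 48/60 = 80%, 70+ 90/300 = 30%.
Inverse-response-rate weighting restores each class to its sampled count, so class totals weight by n_sampled:
  18–45: 180 × 89.1 = 16038
  46–51: 360 × 46.6 = 16,776
  52–54: 180 × 73.3 = 13,194
  55–69: 60 × 73.1 = 4386
  70+: 300 × 69.6 = 20,880
Adjusted estimate = 71,274 / 1,080 = 65.9944 → 66.0%.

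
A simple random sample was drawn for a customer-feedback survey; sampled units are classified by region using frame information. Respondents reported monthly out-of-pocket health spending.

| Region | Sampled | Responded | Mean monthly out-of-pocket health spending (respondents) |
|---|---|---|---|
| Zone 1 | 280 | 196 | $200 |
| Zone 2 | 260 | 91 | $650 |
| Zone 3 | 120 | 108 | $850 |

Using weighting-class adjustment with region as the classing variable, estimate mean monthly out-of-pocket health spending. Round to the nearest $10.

$500

Response rates by class: Zone 1 196/280 = 70%, Zone 2 91/260 = 35%, Zone 3 108/120 = 90%.
With weight = n_sampled/n_responded per class, the weighted class total is n_sampled:
  Zone 1: 280 × 200 = 56,000
  Zone 2: 260 × 650 = 169,000
  Zone 3: 120 × 850 = 102,000
Adjusted estimate = 327,000 / 660 = 495.455 → $500.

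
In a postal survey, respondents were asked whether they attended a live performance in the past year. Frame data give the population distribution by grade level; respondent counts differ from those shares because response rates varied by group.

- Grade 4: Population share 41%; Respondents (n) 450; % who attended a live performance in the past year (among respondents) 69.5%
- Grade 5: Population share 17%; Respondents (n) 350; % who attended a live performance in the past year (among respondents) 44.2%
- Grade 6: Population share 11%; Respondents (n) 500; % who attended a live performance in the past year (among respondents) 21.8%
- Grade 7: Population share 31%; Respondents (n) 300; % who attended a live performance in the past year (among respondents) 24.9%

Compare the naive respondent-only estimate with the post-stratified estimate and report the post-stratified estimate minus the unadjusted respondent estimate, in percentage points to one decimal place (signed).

+5.4 percentage points

Naive respondent-only estimate (weights = respondent counts):
  (450/1600)×69.5 + (350/1600)×44.2 + (500/1600)×21.8 + (300/1600)×24.9 = 40.6969%
Reweighting by population grade level shares:
  0.41×69.5 + 0.17×44.2 + 0.11×21.8 + 0.31×24.9 = 46.126%
Difference = 46.126 − 40.6969 = 5.4291 pp.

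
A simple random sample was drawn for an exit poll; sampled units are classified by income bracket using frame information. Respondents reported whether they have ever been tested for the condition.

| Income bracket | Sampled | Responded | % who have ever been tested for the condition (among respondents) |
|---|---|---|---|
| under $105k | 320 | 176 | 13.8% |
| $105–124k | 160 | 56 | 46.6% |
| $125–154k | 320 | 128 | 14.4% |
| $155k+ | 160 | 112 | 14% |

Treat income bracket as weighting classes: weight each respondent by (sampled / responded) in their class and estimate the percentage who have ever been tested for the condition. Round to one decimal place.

Class response rates: under $105k 176/320 = 55%, $105–124k 56/160 = 35%, $125–154k 128/320 = 40%, $155k+ 112/160 = 70%.
Weighting each respondent by the inverse class response rate inflates each class back to its sampled size, so the class weight is n_sampled:
  under $105k: 320 × 13.8 = 4416
  $105–124k: 160 × 46.6 = 7456
  $125–154k: 320 × 14.4 = 4608
  $155k+: 160 × 14 = 2240
Adjusted estimate = 18,720 / 960 = 19.5 → 19.5%.

19.5%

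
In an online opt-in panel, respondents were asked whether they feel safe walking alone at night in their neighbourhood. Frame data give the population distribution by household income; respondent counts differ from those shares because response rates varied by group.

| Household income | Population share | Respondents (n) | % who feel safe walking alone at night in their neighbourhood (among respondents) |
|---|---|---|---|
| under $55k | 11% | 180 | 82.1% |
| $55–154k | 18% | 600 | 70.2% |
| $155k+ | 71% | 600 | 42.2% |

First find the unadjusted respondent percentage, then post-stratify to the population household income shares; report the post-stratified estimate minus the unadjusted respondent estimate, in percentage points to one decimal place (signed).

Naive respondent-only estimate (weights = respondent counts):
  (180/1380)×82.1 + (600/1380)×70.2 + (600/1380)×42.2 = 59.5783%
Reweighting by population household income shares:
  0.11×82.1 + 0.18×70.2 + 0.71×42.2 = 51.629%
Difference = 51.629 − 59.5783 = -7.9493 pp.

-7.9 percentage points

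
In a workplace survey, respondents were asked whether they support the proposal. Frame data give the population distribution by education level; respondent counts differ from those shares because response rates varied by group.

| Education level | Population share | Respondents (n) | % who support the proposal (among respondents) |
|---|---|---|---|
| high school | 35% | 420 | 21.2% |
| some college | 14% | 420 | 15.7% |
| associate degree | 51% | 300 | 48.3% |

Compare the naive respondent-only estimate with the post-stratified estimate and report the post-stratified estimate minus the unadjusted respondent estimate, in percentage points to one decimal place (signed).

+7.9 percentage points

Unadjusted (pooled respondent) estimate weights by respondent counts:
  (420/1140)×21.2 + (420/1140)×15.7 + (300/1140)×48.3 = 26.3053%
Reweighting by population education level shares:
  0.35×21.2 + 0.14×15.7 + 0.51×48.3 = 34.251%
Difference = 34.251 − 26.3053 = 7.9457 pp.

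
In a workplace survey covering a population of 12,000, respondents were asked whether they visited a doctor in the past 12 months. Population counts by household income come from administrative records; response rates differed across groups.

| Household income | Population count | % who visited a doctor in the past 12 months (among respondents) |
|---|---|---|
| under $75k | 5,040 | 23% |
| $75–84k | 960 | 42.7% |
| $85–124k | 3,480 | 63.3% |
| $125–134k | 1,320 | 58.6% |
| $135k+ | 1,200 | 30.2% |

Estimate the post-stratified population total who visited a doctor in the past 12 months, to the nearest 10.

Estimated count per cell = population count × respondent percentage:
  under $75k: 5,040 × 23% = 1159.2
  $75–84k: 960 × 42.7% = 409.92
  $85–124k: 3,480 × 63.3% = 2202.84
  $125–134k: 1,320 × 58.6% = 773.52
  $135k+: 1,200 × 30.2% = 362.4
Estimated total = 4907.88 → 4,910.

4,910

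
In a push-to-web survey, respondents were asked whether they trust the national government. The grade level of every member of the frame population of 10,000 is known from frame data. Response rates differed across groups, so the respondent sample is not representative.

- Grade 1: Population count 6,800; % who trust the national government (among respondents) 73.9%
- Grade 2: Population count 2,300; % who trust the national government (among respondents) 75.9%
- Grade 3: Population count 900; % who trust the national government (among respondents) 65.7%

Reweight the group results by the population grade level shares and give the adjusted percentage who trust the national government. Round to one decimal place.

73.6%

Post-stratification weights by population share, not respondent share:
  Grade 1: (6,800/10,000) × 73.9 = 50.252
  Grade 2: (2,300/10,000) × 75.9 = 17.457
  Grade 3: (900/10,000) × 65.7 = 5.913
Post-stratified estimate = 73.622 → 73.6%.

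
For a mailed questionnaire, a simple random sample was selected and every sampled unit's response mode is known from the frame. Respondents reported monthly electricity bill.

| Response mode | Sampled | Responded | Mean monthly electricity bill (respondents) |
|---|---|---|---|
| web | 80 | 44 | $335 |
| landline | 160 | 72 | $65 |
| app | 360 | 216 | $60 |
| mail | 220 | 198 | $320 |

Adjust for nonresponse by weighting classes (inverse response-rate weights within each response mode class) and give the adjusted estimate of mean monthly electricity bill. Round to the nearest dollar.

$158

Class response rates: web 44/80 = 55%, landline 72/160 = 45%, app 216/360 = 60%, mail 198/220 = 90%.
With weight = n_sampled/n_responded per class, the weighted class total is n_sampled:
  web: 80 × 335 = 26,800
  landline: 160 × 65 = 10,400
  app: 360 × 60 = 21,600
  mail: 220 × 320 = 70,400
Adjusted estimate = 129,200 / 820 = 157.561 → $158.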